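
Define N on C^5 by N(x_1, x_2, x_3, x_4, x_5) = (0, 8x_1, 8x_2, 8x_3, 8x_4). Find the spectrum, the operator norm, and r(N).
sigma(N) = {0}; ||N|| = 8; r(N) = 0. (N is nilpotent with N^5 = 0.)

On C^5, N is a strictly lower-triangular matrix with 8 on the subdiagonal and zeros elsewhere, so its characteristic polynomial is lambda^5 and every eigenvalue is 0: sigma(N) = {0}. For the operator norm, N e_i = 8e_{i+1} for i = 1, ..., 4 and N e_5 = 0, so the singular values of N are 8 (with multiplicity 4) and 0; hence ||N|| = 8. The spectral radius r(N) = max|lambda| = 0. Note ||N|| > r(N) — characteristic of non-normal nilpotent operators. Indeed N^5 = 0.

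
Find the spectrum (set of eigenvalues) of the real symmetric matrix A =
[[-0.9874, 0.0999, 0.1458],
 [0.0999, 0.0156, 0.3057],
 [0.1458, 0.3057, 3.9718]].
sigma(A) ≈ {-1, 0, 4}

A is real symmetric, so its spectrum consists of real eigenvalues. Expanding the characteristic polynomial of the displayed matrix gives
  det(λ I - A) = p(λ) = λ^3 + (-3)λ^2 + (-4)λ + (0).
Solving p(λ) = 0 yields eigenvalues ≈ -1, 0, 4. (A is shown rounded to 4 decimals, so these recover the underlying integer eigenvalues to within that precision.)
Verification: the trace of A = 3 equals the sum of eigenvalues 3, and det(A) ≈ 0.0000 matches the eigenvalue product 0.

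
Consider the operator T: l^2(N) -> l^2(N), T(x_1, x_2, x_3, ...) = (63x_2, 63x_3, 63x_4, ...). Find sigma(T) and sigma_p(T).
sigma(T) = closed disk {z in C : |z| ≤ 63}; sigma_p(T) = open disk {z in C : |z| < 63}

Note T = 63·V where V is the unit left shift (V x)_k = x_{k+1}; so sigma(T) = 63·sigma(V) and ||T|| = 63||V||. ||T x||^2 = 3969sum_{k≥2} |x_k|^2 ≤ 3969||x||^2, with equality on {x : x_1 = 0}, so ||T|| = 63. For any lambda with |lambda| < 63, set r = lambda/63 (|r| < 1); the vector x = (1, r, r^2, ...) is in l^2 and satisfies T x = 63(r, r^2, ...) = lambda x, so lambda is an eigenvalue. On the boundary |lambda| = 63 the geometric series diverges, so no l^2 eigenvector exists, but these lambda lie in the approximate point spectrum. Hence sigma(T) is the closed disk of radius 63 and sigma_p(T) is the open disk.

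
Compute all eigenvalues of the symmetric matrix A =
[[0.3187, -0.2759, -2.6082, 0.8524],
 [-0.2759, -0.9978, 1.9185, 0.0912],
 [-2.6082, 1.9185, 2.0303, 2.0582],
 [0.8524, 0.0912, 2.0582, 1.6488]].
sigma(A) ≈ {-3, -1, 2, 5}

A is real symmetric, so its spectrum consists of real eigenvalues. Expanding the characteristic polynomial of the displayed matrix gives
  det(λ I - A) = p(λ) = λ^4 + (-3)λ^3 + (-15)λ^2 + (19)λ + (29.9969).
Solving p(λ) = 0 yields eigenvalues ≈ -3, -1, 2, 5. (A is shown rounded to 4 decimals, so these recover the underlying integer eigenvalues to within that precision.)
Verification: the trace of A = 3 equals the sum of eigenvalues 3, and det(A) ≈ 29.9969 matches the eigenvalue product 30.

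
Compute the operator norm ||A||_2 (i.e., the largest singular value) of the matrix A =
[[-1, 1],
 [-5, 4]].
||A||_2 = sqrt((43 + sqrt(1845))/2) ≈ 6.5557 (= sqrt(largest eigenvalue of A^T A))

||A||_2 = sigma_max(A) = sqrt(lambda_max(A^T A)). Form the symmetric matrix M = A^T A =
[[26, -21],
 [-21, 17]].
Its characteristic polynomial (trace, determinant of M give the coefficients) is
  p(λ) = det(λ I - M) = λ^2 - 43λ + 1.
For λ^2 - 43λ + 1 the discriminant is 1845. It is nonnegative but not a perfect square, so the roots are real and irrational: λ = (43 ± sqrt(1845))/2 ≈ 42.9767, 0.0233.
So the eigenvalues of A^T A are ≈ 0.0233, 42.9767 (all ≥ 0, as they must be for A^T A). The largest is λ_max = (43 + sqrt(1845))/2 ≈ 42.9767, hence ||A||_2 = sqrt(λ_max) = sqrt((43 + sqrt(1845))/2) ≈ 6.5557.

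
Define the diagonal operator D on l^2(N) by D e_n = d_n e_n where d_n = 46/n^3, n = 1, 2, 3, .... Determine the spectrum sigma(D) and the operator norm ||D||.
sigma(D) = {46/n^3 : n ≥ 1} ∪ {0}; ||D|| = 46

A bounded diagonal operator on l^2 with diagonal entries d_n has spectrum equal to the closure of {d_n : n ≥ 1}: every d_n is an eigenvalue (with eigenvector e_n), so {d_n} ⊂ sigma(D); the spectrum is closed, so its closure is too; and for lambda not in the closure, (D - lambda I) has bounded inverse (the diagonal entries 1/(d_n - lambda) are bounded). For our sequence d_n = 46/n^3, n = 1, 2, 3, ...:
  - {d_n} = {46/n^3 : n ≥ 1}; the only limit point is 0
  - closure = {46/n^3 : n ≥ 1} ∪ {0}
For the norm: a diagonal operator has ||D|| = sup_n |d_n|. Here d_n = 46/n^3 is positive and decreasing, so sup_n |d_n| = d_1 = 46. So ||D|| = 46.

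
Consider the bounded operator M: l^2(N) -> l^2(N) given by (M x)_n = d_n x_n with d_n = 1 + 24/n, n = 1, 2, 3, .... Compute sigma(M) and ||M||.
sigma(M) = {1 + 24/n : n ≥ 1} ∪ {1}; ||M|| = 25

A bounded diagonal operator on l^2 with diagonal entries d_n has spectrum equal to the closure of {d_n : n ≥ 1}: every d_n is an eigenvalue (with eigenvector e_n), so {d_n} ⊂ sigma(M); the spectrum is closed, so its closure is too; and for lambda not in the closure, (M - lambda I) has bounded inverse (the diagonal entries 1/(d_n - lambda) are bounded). For our sequence d_n = 1 + 24/n, n = 1, 2, 3, ...:
  - {d_n} = {1 + 24/n : n ≥ 1}; the only limit point is 1
  - closure = {1 + 24/n : n ≥ 1} ∪ {1}
For the norm: a diagonal operator has ||M|| = sup_n |d_n|. Here d_n = 1 + 24/n is positive and decreasing, so sup_n |d_n| = d_1 = 1 + 24 = 25. So ||M|| = 25.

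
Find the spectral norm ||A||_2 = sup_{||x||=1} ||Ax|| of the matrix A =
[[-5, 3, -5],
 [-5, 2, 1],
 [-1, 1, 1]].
||A||_2 ≈ 8.6537 (= sqrt(largest eigenvalue of A^T A))

||A||_2 = sigma_max(A) = sqrt(lambda_max(A^T A)). Form the symmetric matrix M = A^T A =
[[51, -26, 19],
 [-26, 14, -12],
 [19, -12, 27]].
Its characteristic polynomial (trace, sum of principal 2x2 minors, determinant of M give the coefficients) is
  p(λ) = det(λ I - M) = λ^3 - 92λ^2 + 1288λ - 484.
No integer candidate from the rational root theorem (±divisors of 484) is a root, so the roots are irrational. The cubic discriminant is Δ = 5012894800 > 0, so there are three distinct real roots. p(0) = -484 and p(1) = 713 have opposite signs, so a root lies in (0, 1); Newton's method refines it to λ ≈ 0.3864. p(16) = 668 and p(17) = -263 have opposite signs, so a root lies in (16, 17); Newton's method refines it to λ ≈ 16.7265. p(74) = -3740 and p(75) = 491 have opposite signs, so a root lies in (74, 75); Newton's method refines it to λ ≈ 74.8871. Check (Vieta): the three roots sum to 92, matching tr M = 92.
So the eigenvalues of A^T A are ≈ 0.3864, 16.7265, 74.8871 (all ≥ 0, as they must be for A^T A). The largest is λ_max ≈ 74.8871, hence ||A||_2 = sqrt(λ_max) ≈ 8.6537.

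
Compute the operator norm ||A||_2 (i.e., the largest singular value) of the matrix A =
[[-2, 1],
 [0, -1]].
||A||_2 = sqrt((6 + sqrt(20))/2) ≈ 2.2882 (= sqrt(largest eigenvalue of A^T A))

||A||_2 = sigma_max(A) = sqrt(lambda_max(A^T A)). Form the symmetric matrix M = A^T A =
[[4, -2],
 [-2, 2]].
Its characteristic polynomial (trace, determinant of M give the coefficients) is
  p(λ) = det(λ I - M) = λ^2 - 6λ + 4.
For λ^2 - 6λ + 4 the discriminant is 20. It is nonnegative but not a perfect square, so the roots are real and irrational: λ = (6 ± sqrt(20))/2 ≈ 5.2361, 0.7639.
So the eigenvalues of A^T A are ≈ 0.7639, 5.2361 (all ≥ 0, as they must be for A^T A). The largest is λ_max = (6 + sqrt(20))/2 ≈ 5.2361, hence ||A||_2 = sqrt(λ_max) = sqrt((6 + sqrt(20))/2) ≈ 2.2882.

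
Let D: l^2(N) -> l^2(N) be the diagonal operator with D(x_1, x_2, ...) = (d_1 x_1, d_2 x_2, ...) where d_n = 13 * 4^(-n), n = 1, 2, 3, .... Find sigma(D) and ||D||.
sigma(D) = {13 * 4^(-n) : n ≥ 1} ∪ {0}; ||D|| = 13/4

A bounded diagonal operator on l^2 with diagonal entries d_n has spectrum equal to the closure of {d_n : n ≥ 1}: every d_n is an eigenvalue (with eigenvector e_n), so {d_n} ⊂ sigma(D); the spectrum is closed, so its closure is too; and for lambda not in the closure, (D - lambda I) has bounded inverse (the diagonal entries 1/(d_n - lambda) are bounded). For our sequence d_n = 13 * 4^(-n), n = 1, 2, 3, ...:
  - {d_n} = {13 * 4^(-n) : n ≥ 1}; the only limit point is 0
  - closure = {13 * 4^(-n) : n ≥ 1} ∪ {0}
For the norm: a diagonal operator has ||D|| = sup_n |d_n|. Here d_n = 13 * 4^(-n) is positive and decreasing, so sup_n |d_n| = d_1 = 13/4. So ||D|| = 13/4.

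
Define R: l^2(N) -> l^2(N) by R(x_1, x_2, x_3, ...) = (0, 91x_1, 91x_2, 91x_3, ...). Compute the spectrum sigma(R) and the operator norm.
sigma(R) = closed disk {z in C : |z| ≤ 91}; ||R|| = 91

Note R = 91·U where U is the unit right shift (U x)_k = x_{k-1} (with x_0 := 0); so ||R|| = 91||U|| and sigma(R) = 91·sigma(U). ||R x||^2 = sum_{k≥1} |91x_k|^2 = 8281||x||^2, so ||R|| = 91 and sigma(R) ⊂ {|z| ≤ 91}. For any |lambda| < 91, the equation (R - lambda I) x = 0 forces x_1 = 0, then 91x_k = lambda x_{k+1} ⇒ x = 0, so R has no eigenvalues. But (R - lambda I) is not surjective for |lambda| < 91: solving (R - lambda I) x = e_1 would require x_n proportional to (lambda/91)^(-n), which is not in l^2. So every |lambda| < 91 lies in the residual spectrum. The boundary |lambda| = 91 is in the approximate point spectrum (the spectrum is closed). Hence sigma(R) is the closed disk of radius 91.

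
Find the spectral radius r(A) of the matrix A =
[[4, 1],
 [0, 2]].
r(A) = 4

The eigenvalues of A are the roots of its characteristic polynomial. With M = A (coefficients from the trace and determinant):
  p(λ) = det(λ I - M) = λ^2 - 6λ + 8.
For λ^2 - 6λ + 8 the discriminant is 4. It is a perfect square (2^2), so the roots are rational: λ = (6 ± 2)/2 = 4, 2.
Thus the eigenvalues (to 4 decimals) are 4 (modulus 4); 2 (modulus 2). The spectral radius is the largest modulus: r(A) = 4. (Cross-check: r(A) ≤ ||A||_2 ≈ 4.1594; equality holds whenever A is normal, though it can also hold for some non-normal A.)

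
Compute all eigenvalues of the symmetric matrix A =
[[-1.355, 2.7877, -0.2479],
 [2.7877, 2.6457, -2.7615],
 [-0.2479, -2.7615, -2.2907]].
sigma(A) ≈ {-4, -2, 5}

A is real symmetric, so its spectrum consists of real eigenvalues. Expanding the characteristic polynomial of the displayed matrix gives
  det(λ I - A) = p(λ) = λ^3 + (1)λ^2 + (-22)λ + (-40).
Solving p(λ) = 0 yields eigenvalues ≈ -4, -2, 5. (A is shown rounded to 4 decimals, so these recover the underlying integer eigenvalues to within that precision.)
Verification: the trace of A = -1 equals the sum of eigenvalues -1, and det(A) ≈ 40.0009 matches the eigenvalue product 40.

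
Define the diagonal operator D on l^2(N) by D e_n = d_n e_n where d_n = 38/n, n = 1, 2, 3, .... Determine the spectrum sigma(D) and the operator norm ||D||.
sigma(D) = {38/n : n ≥ 1} ∪ {0}; ||D|| = 38

A bounded diagonal operator on l^2 with diagonal entries d_n has spectrum equal to the closure of {d_n : n ≥ 1}: every d_n is an eigenvalue (with eigenvector e_n), so {d_n} ⊂ sigma(D); the spectrum is closed, so its closure is too; and for lambda not in the closure, (D - lambda I) has bounded inverse (the diagonal entries 1/(d_n - lambda) are bounded). For our sequence d_n = 38/n, n = 1, 2, 3, ...:
  - {d_n} = {38/n : n ≥ 1}; the only limit point is 0
  - closure = {38/n : n ≥ 1} ∪ {0}
For the norm: a diagonal operator has ||D|| = sup_n |d_n|. Here d_n = 38/n is positive and decreasing, so sup_n |d_n| = d_1 = 38. So ||D|| = 38.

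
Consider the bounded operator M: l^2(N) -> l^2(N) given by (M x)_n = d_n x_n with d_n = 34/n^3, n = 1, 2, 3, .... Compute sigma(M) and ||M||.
sigma(M) = {34/n^3 : n ≥ 1} ∪ {0}; ||M|| = 34

A bounded diagonal operator on l^2 with diagonal entries d_n has spectrum equal to the closure of {d_n : n ≥ 1}: every d_n is an eigenvalue (with eigenvector e_n), so {d_n} ⊂ sigma(M); the spectrum is closed, so its closure is too; and for lambda not in the closure, (M - lambda I) has bounded inverse (the diagonal entries 1/(d_n - lambda) are bounded). For our sequence d_n = 34/n^3, n = 1, 2, 3, ...:
  - {d_n} = {34/n^3 : n ≥ 1}; the only limit point is 0
  - closure = {34/n^3 : n ≥ 1} ∪ {0}
For the norm: a diagonal operator has ||M|| = sup_n |d_n|. Here d_n = 34/n^3 is positive and decreasing, so sup_n |d_n| = d_1 = 34. So ||M|| = 34.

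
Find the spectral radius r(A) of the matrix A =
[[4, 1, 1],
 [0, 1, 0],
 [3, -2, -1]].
r(A) = (3 + sqrt(37))/2 ≈ 4.5414

The eigenvalues of A are the roots of its characteristic polynomial. With M = A (coefficients from the trace, the sum of principal 2x2 minors, and det A):
  p(λ) = det(λ I - M) = λ^3 - 4λ^2 - 4λ + 7.
By the rational root theorem any rational root is an integer divisor of 7. Testing λ = 1: p(1) = 1 - 4 - 4 + 7 = 0, so λ = 1 is a root. Dividing out (λ - 1) leaves p(λ) = (λ - 1)(λ^2 - 3λ - 7). For λ^2 - 3λ - 7 the discriminant is 37. It is nonnegative but not a perfect square, so the roots are real and irrational: λ = (3 ± sqrt(37))/2 ≈ 4.5414, -1.5414.
Thus the eigenvalues (to 4 decimals) are 4.5414 (modulus 4.5414); -1.5414 (modulus 1.5414); 1 (modulus 1). The spectral radius is the largest modulus: r(A) = (3 + sqrt(37))/2 ≈ 4.5414. (Cross-check: r(A) ≤ ||A||_2 ≈ 5.0228; equality holds whenever A is normal, though it can also hold for some non-normal A.)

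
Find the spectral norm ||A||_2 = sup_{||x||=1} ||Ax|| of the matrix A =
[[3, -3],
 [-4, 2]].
||A||_2 = sqrt((38 + sqrt(1300))/2) ≈ 6.085 (= sqrt(largest eigenvalue of A^T A))

||A||_2 = sigma_max(A) = sqrt(lambda_max(A^T A)). Form the symmetric matrix M = A^T A =
[[25, -17],
 [-17, 13]].
Its characteristic polynomial (trace, determinant of M give the coefficients) is
  p(λ) = det(λ I - M) = λ^2 - 38λ + 36.
For λ^2 - 38λ + 36 the discriminant is 1300. It is nonnegative but not a perfect square, so the roots are real and irrational: λ = (38 ± sqrt(1300))/2 ≈ 37.0278, 0.9722.
So the eigenvalues of A^T A are ≈ 0.9722, 37.0278 (all ≥ 0, as they must be for A^T A). The largest is λ_max = (38 + sqrt(1300))/2 ≈ 37.0278, hence ||A||_2 = sqrt(λ_max) = sqrt((38 + sqrt(1300))/2) ≈ 6.085.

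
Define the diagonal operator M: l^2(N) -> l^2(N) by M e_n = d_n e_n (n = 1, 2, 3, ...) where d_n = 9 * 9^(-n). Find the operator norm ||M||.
||M|| = 1 (attained at n = 1)

For M diagonal, ||M|| = sup_n |d_n|. The sequence d_n = 9 * 9^(-n) is positive and strictly decreasing (ratio 9^(-1) < 1), so the supremum is d_1 = 9/9 = 1. Hence ||M|| = 1.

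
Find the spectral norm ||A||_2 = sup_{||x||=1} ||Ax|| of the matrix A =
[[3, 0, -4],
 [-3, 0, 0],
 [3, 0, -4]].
||A||_2 = sqrt((59 + sqrt(2329))/2) ≈ 7.3232 (= sqrt(largest eigenvalue of A^T A))

||A||_2 = sigma_max(A) = sqrt(lambda_max(A^T A)). Form the symmetric matrix M = A^T A =
[[27, 0, -24],
 [0, 0, 0],
 [-24, 0, 32]].
Its characteristic polynomial (trace, sum of principal 2x2 minors, determinant of M give the coefficients) is
  p(λ) = det(λ I - M) = λ^3 - 59λ^2 + 288λ.
The constant term is 0, so λ = 0 is a root. Dividing out λ leaves p(λ) = λ(λ^2 - 59λ + 288). For λ^2 - 59λ + 288 the discriminant is 2329. It is nonnegative but not a perfect square, so the roots are real and irrational: λ = (59 ± sqrt(2329))/2 ≈ 53.6299, 5.3701.
So the eigenvalues of A^T A are ≈ 0, 5.3701, 53.6299 (all ≥ 0, as they must be for A^T A). The largest is λ_max = (59 + sqrt(2329))/2 ≈ 53.6299, hence ||A||_2 = sqrt(λ_max) = sqrt((59 + sqrt(2329))/2) ≈ 7.3232.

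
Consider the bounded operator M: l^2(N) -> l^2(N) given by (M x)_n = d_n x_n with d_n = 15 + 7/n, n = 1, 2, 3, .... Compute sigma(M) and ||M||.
sigma(M) = {15 + 7/n : n ≥ 1} ∪ {15}; ||M|| = 22

A bounded diagonal operator on l^2 with diagonal entries d_n has spectrum equal to the closure of {d_n : n ≥ 1}: every d_n is an eigenvalue (with eigenvector e_n), so {d_n} ⊂ sigma(M); the spectrum is closed, so its closure is too; and for lambda not in the closure, (M - lambda I) has bounded inverse (the diagonal entries 1/(d_n - lambda) are bounded). For our sequence d_n = 15 + 7/n, n = 1, 2, 3, ...:
  - {d_n} = {15 + 7/n : n ≥ 1}; the only limit point is 15
  - closure = {15 + 7/n : n ≥ 1} ∪ {15}
For the norm: a diagonal operator has ||M|| = sup_n |d_n|. Here d_n = 15 + 7/n is positive and decreasing, so sup_n |d_n| = d_1 = 15 + 7 = 22. So ||M|| = 22.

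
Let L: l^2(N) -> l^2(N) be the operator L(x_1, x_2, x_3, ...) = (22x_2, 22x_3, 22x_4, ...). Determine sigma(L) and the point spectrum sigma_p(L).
sigma(L) = closed disk {z in C : |z| ≤ 22}; sigma_p(L) = open disk {z in C : |z| < 22}

Note L = 22·V where V is the unit left shift (V x)_k = x_{k+1}; so sigma(L) = 22·sigma(V) and ||L|| = 22||V||. ||L x||^2 = 484sum_{k≥2} |x_k|^2 ≤ 484||x||^2, with equality on {x : x_1 = 0}, so ||L|| = 22. For any lambda with |lambda| < 22, set r = lambda/22 (|r| < 1); the vector x = (1, r, r^2, ...) is in l^2 and satisfies L x = 22(r, r^2, ...) = lambda x, so lambda is an eigenvalue. On the boundary |lambda| = 22 the geometric series diverges, so no l^2 eigenvector exists, but these lambda lie in the approximate point spectrum. Hence sigma(L) is the closed disk of radius 22 and sigma_p(L) is the open disk.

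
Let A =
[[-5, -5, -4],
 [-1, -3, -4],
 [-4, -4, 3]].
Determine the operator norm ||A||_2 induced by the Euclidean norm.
||A||_2 ≈ 9.9597 (= sqrt(largest eigenvalue of A^T A))

||A||_2 = sigma_max(A) = sqrt(lambda_max(A^T A)). Form the symmetric matrix M = A^T A =
[[42, 44, 12],
 [44, 50, 20],
 [12, 20, 41]].
Its characteristic polynomial (trace, sum of principal 2x2 minors, determinant of M give the coefficients) is
  p(λ) = det(λ I - M) = λ^3 - 133λ^2 + 3392λ - 3844.
No integer candidate from the rational root theorem (±divisors of 3844) is a root, so the roots are irrational. The cubic discriminant is Δ = 42056735872 > 0, so there are three distinct real roots. p(1) = -584 and p(2) = 2416 have opposite signs, so a root lies in (1, 2); Newton's method refines it to λ ≈ 1.1881. p(32) = 1276 and p(33) = -808 have opposite signs, so a root lies in (32, 33); Newton's method refines it to λ ≈ 32.6163. p(99) = -1270 and p(100) = 5356 have opposite signs, so a root lies in (99, 100); Newton's method refines it to λ ≈ 99.1956. Check (Vieta): the three roots sum to 133, matching tr M = 133.
So the eigenvalues of A^T A are ≈ 1.1881, 32.6163, 99.1956 (all ≥ 0, as they must be for A^T A). The largest is λ_max ≈ 99.1956, hence ||A||_2 = sqrt(λ_max) ≈ 9.9597.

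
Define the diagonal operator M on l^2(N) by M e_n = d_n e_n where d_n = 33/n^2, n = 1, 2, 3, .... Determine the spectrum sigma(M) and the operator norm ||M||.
sigma(M) = {33/n^2 : n ≥ 1} ∪ {0}; ||M|| = 33

A bounded diagonal operator on l^2 with diagonal entries d_n has spectrum equal to the closure of {d_n : n ≥ 1}: every d_n is an eigenvalue (with eigenvector e_n), so {d_n} ⊂ sigma(M); the spectrum is closed, so its closure is too; and for lambda not in the closure, (M - lambda I) has bounded inverse (the diagonal entries 1/(d_n - lambda) are bounded). For our sequence d_n = 33/n^2, n = 1, 2, 3, ...:
  - {d_n} = {33/n^2 : n ≥ 1}; the only limit point is 0
  - closure = {33/n^2 : n ≥ 1} ∪ {0}
For the norm: a diagonal operator has ||M|| = sup_n |d_n|. Here d_n = 33/n^2 is positive and decreasing, so sup_n |d_n| = d_1 = 33. So ||M|| = 33.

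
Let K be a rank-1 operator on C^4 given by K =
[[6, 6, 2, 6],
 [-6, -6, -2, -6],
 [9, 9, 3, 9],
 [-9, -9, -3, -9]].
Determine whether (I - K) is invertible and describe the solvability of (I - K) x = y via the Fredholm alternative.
(I - K) is invertible (det(I - K) = 7 ≠ 0), so for every y in C^4 the equation (I - K) x = y has a unique solution.

K has rank 1, so it is an outer product K = u v^T: every row of K is a multiple of one row vector. Reading off the entries, u = (-2, 2, -3, 3) and v = (-3, -3, -1, -3) (row i of K equals u_i·v^T). A rank-one matrix u v^T satisfies K u = u (v·u) and kills the (3)-dimensional subspace v^⊥, so its characteristic polynomial is lambda^3 (lambda - v·u) with v·u = tr K = -6. Hence the eigenvalues of I - K are 1 (multiplicity 3) and 1 - (-6) = 7, so det(I - K) = 7. (Direct check: I - K =
[[-5, -6, -2, -6],
 [6, 7, 2, 6],
 [-9, -9, -2, -9],
 [9, 9, 3, 10]]
has determinant 7.) The finite-dimensional Fredholm alternative says: either (I - K) is invertible, or ker(I - K) ≠ {0} and then range(I - K) = ker((I - K)^*)^⊥, with dim ker(I - K) = dim ker((I - K)^*). Since det(I - K) ≠ 0, 1 is not an eigenvalue of K and ker(I - K) = {0}, so we are in the first case: for every y there is a unique x = (I - K)^(-1) y. Explicitly, by the Sherman–Morrison formula, (I - u v^T)^(-1) = I + u v^T/(1 - v·u), i.e. (I - K)^(-1) = I + K/(7).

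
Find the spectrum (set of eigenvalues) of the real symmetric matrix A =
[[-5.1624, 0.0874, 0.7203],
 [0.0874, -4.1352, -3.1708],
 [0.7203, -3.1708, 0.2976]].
sigma(A) ≈ {-6, -5, 2}

A is real symmetric, so its spectrum consists of real eigenvalues. Expanding the characteristic polynomial of the displayed matrix gives
  det(λ I - A) = p(λ) = λ^3 + (9)λ^2 + (8)λ + (-60).
Solving p(λ) = 0 yields eigenvalues ≈ -6, -5, 2. (A is shown rounded to 4 decimals, so these recover the underlying integer eigenvalues to within that precision.)
Verification: the trace of A = -9 equals the sum of eigenvalues -9, and det(A) ≈ 59.9996 matches the eigenvalue product 60.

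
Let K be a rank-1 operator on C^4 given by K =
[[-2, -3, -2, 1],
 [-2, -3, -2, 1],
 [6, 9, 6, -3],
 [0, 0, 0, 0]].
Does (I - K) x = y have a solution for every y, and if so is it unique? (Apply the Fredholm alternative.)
(I - K) is singular (det(I - K) = 0, i.e. 1 ∈ sigma(K)). (I - K) x = y is solvable iff y ⊥ ker((I - K)^*) = span{(-2, -3, -2, 1)}, i.e. iff -2y_1 - 3y_2 - 2y_3 + y_4 = 0. When solvable, the solutions are x = y + c·(1, 1, -3, 0), c arbitrary (ker(I - K) = span{(1, 1, -3, 0)}, dimension 1).

K has rank 1, so it is an outer product K = u v^T: every row of K is a multiple of one row vector. Reading off the entries, u = (1, 1, -3, 0) and v = (-2, -3, -2, 1) (row i of K equals u_i·v^T). A rank-one matrix u v^T satisfies K u = u (v·u) and kills the (3)-dimensional subspace v^⊥, so its characteristic polynomial is lambda^3 (lambda - v·u) with v·u = tr K = 1. Hence the eigenvalues of I - K are 1 (multiplicity 3) and 1 - (1) = 0, so det(I - K) = 0. (Direct check: I - K =
[[3, 3, 2, -1],
 [2, 4, 2, -1],
 [-6, -9, -5, 3],
 [0, 0, 0, 1]]
has determinant 0.) So 1 is an eigenvalue of K and (I - K) is not invertible. The finite-dimensional Fredholm alternative says: either (I - K) is invertible, or ker(I - K) ≠ {0} and then range(I - K) = ker((I - K)^*)^⊥, with dim ker(I - K) = dim ker((I - K)^*). We are in the second case, so we need both kernels. Kernel of I - K: (I - K) u = u - u (v·u) = u - u = 0, so ker(I - K) = span{u} = span{(1, 1, -3, 0)} (it is exactly 1-dimensional because rank(I - K) = 3). Kernel of the adjoint: K is real, so (I - K)^* = I - K^T = I - v u^T, and (I - v u^T) v = v - v (u·v) = 0; hence ker((I - K)^*) = span{v} = span{(-2, -3, -2, 1)}. Therefore (I - K) x = y is solvable iff <y, v> = 0, i.e. iff -2y_1 - 3y_2 - 2y_3 + y_4 = 0. When this holds, K y = u (v·y) = 0, so (I - K) y = y and x = y is a particular solution; the full solution set is the line x = y + c·u = y + c·(1, 1, -3, 0), c ∈ C.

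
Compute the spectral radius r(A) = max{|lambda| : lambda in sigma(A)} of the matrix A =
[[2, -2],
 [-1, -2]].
r(A) = sqrt(24)/2 ≈ 2.4495

The eigenvalues of A are the roots of its characteristic polynomial. With M = A (coefficients from the trace and determinant):
  p(λ) = det(λ I - M) = λ^2 - 6.
For λ^2 - 6 the discriminant is 24. It is nonnegative but not a perfect square, so the roots are real and irrational: λ = ± sqrt(24)/2 ≈ 2.4495, -2.4495.
Thus the eigenvalues (to 4 decimals) are 2.4495 (modulus 2.4495); -2.4495 (modulus 2.4495). The spectral radius is the largest modulus: r(A) = sqrt(24)/2 ≈ 2.4495. (Cross-check: r(A) ≤ ||A||_2 ≈ 3; equality holds whenever A is normal, though it can also hold for some non-normal A.)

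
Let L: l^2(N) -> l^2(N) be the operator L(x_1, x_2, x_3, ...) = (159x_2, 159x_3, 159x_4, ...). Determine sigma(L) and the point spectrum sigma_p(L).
sigma(L) = closed disk {z in C : |z| ≤ 159}; sigma_p(L) = open disk {z in C : |z| < 159}

Note L = 159·V where V is the unit left shift (V x)_k = x_{k+1}; so sigma(L) = 159·sigma(V) and ||L|| = 159||V||. ||L x||^2 = 25281sum_{k≥2} |x_k|^2 ≤ 25281||x||^2, with equality on {x : x_1 = 0}, so ||L|| = 159. For any lambda with |lambda| < 159, set r = lambda/159 (|r| < 1); the vector x = (1, r, r^2, ...) is in l^2 and satisfies L x = 159(r, r^2, ...) = lambda x, so lambda is an eigenvalue. On the boundary |lambda| = 159 the geometric series diverges, so no l^2 eigenvector exists, but these lambda lie in the approximate point spectrum. Hence sigma(L) is the closed disk of radius 159 and sigma_p(L) is the open disk.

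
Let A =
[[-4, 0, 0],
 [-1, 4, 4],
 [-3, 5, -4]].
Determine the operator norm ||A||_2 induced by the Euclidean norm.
||A||_2 ≈ 7.5142 (= sqrt(largest eigenvalue of A^T A))

||A||_2 = sigma_max(A) = sqrt(lambda_max(A^T A)). Form the symmetric matrix M = A^T A =
[[26, -19, 8],
 [-19, 41, -4],
 [8, -4, 32]].
Its characteristic polynomial (trace, sum of principal 2x2 minors, determinant of M give the coefficients) is
  p(λ) = det(λ I - M) = λ^3 - 99λ^2 + 2769λ - 20736.
No integer candidate from the rational root theorem (±divisors of 20736) is a root, so the roots are irrational. The cubic discriminant is Δ = 452976165 > 0, so there are three distinct real roots. p(12) = -36 and p(13) = 727 have opposite signs, so a root lies in (12, 13); Newton's method refines it to λ ≈ 12.0438. p(30) = 234 and p(31) = -245 have opposite signs, so a root lies in (30, 31); Newton's method refines it to λ ≈ 30.4924. p(56) = -520 and p(57) = 639 have opposite signs, so a root lies in (56, 57); Newton's method refines it to λ ≈ 56.4638. Check (Vieta): the three roots sum to 99, matching tr M = 99.
So the eigenvalues of A^T A are ≈ 12.0438, 30.4924, 56.4638 (all ≥ 0, as they must be for A^T A). The largest is λ_max ≈ 56.4638, hence ||A||_2 = sqrt(λ_max) ≈ 7.5142.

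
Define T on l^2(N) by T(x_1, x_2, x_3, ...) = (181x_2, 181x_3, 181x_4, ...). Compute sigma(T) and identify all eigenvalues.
sigma(T) = closed disk {z in C : |z| ≤ 181}; sigma_p(T) = open disk {z in C : |z| < 181}

Note T = 181·V where V is the unit left shift (V x)_k = x_{k+1}; so sigma(T) = 181·sigma(V) and ||T|| = 181||V||. ||T x||^2 = 32761sum_{k≥2} |x_k|^2 ≤ 32761||x||^2, with equality on {x : x_1 = 0}, so ||T|| = 181. For any lambda with |lambda| < 181, set r = lambda/181 (|r| < 1); the vector x = (1, r, r^2, ...) is in l^2 and satisfies T x = 181(r, r^2, ...) = lambda x, so lambda is an eigenvalue. On the boundary |lambda| = 181 the geometric series diverges, so no l^2 eigenvector exists, but these lambda lie in the approximate point spectrum. Hence sigma(T) is the closed disk of radius 181 and sigma_p(T) is the open disk.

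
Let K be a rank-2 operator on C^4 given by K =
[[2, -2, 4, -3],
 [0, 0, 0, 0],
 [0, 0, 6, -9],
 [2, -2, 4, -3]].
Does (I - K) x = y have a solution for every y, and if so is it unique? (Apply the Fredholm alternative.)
(I - K) is invertible (det(I - K) = 26 ≠ 0), so for every y in C^4 the equation (I - K) x = y has a unique solution.

K has rank 2 and factors as K = U V^T = u1 v1^T + u2 v2^T with u1 = (1, 0, 3, 1), v1 = (1, -1, 3, -3), u2 = (-1, 0, 3, -1), v2 = (-1, 1, -1, 0) (multiplying out reproduces the displayed K). The nonzero eigenvalues of U V^T coincide with those of the 2 x 2 matrix G = V^T U = [[v1·u1, v1·u2], [v2·u1, v2·u2]] = [[7, 11], [-4, -2]], and by the Sylvester determinant identity det(I_4 - U V^T) = det(I_2 - V^T U) = det([[-6, -11], [4, 3]]) = (-6)(3) - (-11)(4) = 26. (Direct check: I - K =
[[-1, 2, -4, 3],
 [0, 1, 0, 0],
 [0, 0, -5, 9],
 [-2, 2, -4, 4]]
has determinant 26.) The finite-dimensional Fredholm alternative says: either (I - K) is invertible, or ker(I - K) ≠ {0} and then range(I - K) = ker((I - K)^*)^⊥, with dim ker(I - K) = dim ker((I - K)^*). Since det(I - K) ≠ 0, 1 is not an eigenvalue of K and ker(I - K) = {0}, so we are in the first case: for every y there is a unique x = (I - K)^(-1) y. (Explicitly, by the Woodbury identity, (I - U V^T)^(-1) = I + U (I_2 - G)^(-1) V^T.)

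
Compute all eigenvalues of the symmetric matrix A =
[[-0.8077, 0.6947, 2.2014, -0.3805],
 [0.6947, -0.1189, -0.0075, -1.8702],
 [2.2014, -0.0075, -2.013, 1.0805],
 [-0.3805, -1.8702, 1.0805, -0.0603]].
sigma(A) ≈ {-4, -2, 1, 2}

A is real symmetric, so its spectrum consists of real eigenvalues. Expanding the characteristic polynomial of the displayed matrix gives
  det(λ I - A) = p(λ) = λ^4 + (3)λ^3 + (-8)λ^2 + (-12)λ + (16).
Solving p(λ) = 0 yields eigenvalues ≈ -4, -2, 1, 2. (A is shown rounded to 4 decimals, so these recover the underlying integer eigenvalues to within that precision.)
Verification: the trace of A = -3 equals the sum of eigenvalues -3, and det(A) ≈ 16.0001 matches the eigenvalue product 16.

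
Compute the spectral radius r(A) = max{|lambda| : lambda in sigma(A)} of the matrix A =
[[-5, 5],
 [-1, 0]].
r(A) = (5 + sqrt(5))/2 ≈ 3.618

The eigenvalues of A are the roots of its characteristic polynomial. With M = A (coefficients from the trace and determinant):
  p(λ) = det(λ I - M) = λ^2 + 5λ + 5.
For λ^2 + 5λ + 5 the discriminant is 5. It is nonnegative but not a perfect square, so the roots are real and irrational: λ = (-5 ± sqrt(5))/2 ≈ -1.382, -3.618.
Thus the eigenvalues (to 4 decimals) are -1.382 (modulus 1.382); -3.618 (modulus 3.618). The spectral radius is the largest modulus: r(A) = (5 + sqrt(5))/2 ≈ 3.618. (Cross-check: r(A) ≤ ||A||_2 ≈ 7.1067; equality holds whenever A is normal, though it can also hold for some non-normal A.)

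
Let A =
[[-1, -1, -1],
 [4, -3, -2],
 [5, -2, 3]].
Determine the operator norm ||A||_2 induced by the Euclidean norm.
||A||_2 ≈ 7.3705 (= sqrt(largest eigenvalue of A^T A))

||A||_2 = sigma_max(A) = sqrt(lambda_max(A^T A)). Form the symmetric matrix M = A^T A =
[[42, -21, 8],
 [-21, 14, 1],
 [8, 1, 14]].
Its characteristic polynomial (trace, sum of principal 2x2 minors, determinant of M give the coefficients) is
  p(λ) = det(λ I - M) = λ^3 - 70λ^2 + 866λ - 784.
No integer candidate from the rational root theorem (±divisors of 784) is a root, so the roots are irrational. The cubic discriminant is Δ = 840162544 > 0, so there are three distinct real roots. p(0) = -784 and p(1) = 13 have opposite signs, so a root lies in (0, 1); Newton's method refines it to λ ≈ 0.9822. p(14) = 364 and p(15) = -169 have opposite signs, so a root lies in (14, 15); Newton's method refines it to λ ≈ 14.6934. p(54) = -676 and p(55) = 1471 have opposite signs, so a root lies in (54, 55); Newton's method refines it to λ ≈ 54.3244. Check (Vieta): the three roots sum to 70, matching tr M = 70.
So the eigenvalues of A^T A are ≈ 0.9822, 14.6934, 54.3244 (all ≥ 0, as they must be for A^T A). The largest is λ_max ≈ 54.3244, hence ||A||_2 = sqrt(λ_max) ≈ 7.3705.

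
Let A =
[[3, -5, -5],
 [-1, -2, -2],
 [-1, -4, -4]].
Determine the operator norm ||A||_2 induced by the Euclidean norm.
||A||_2 = sqrt(92) ≈ 9.5917 (= sqrt(largest eigenvalue of A^T A))

||A||_2 = sigma_max(A) = sqrt(lambda_max(A^T A)). Form the symmetric matrix M = A^T A =
[[11, -9, -9],
 [-9, 45, 45],
 [-9, 45, 45]].
Its characteristic polynomial (trace, sum of principal 2x2 minors, determinant of M give the coefficients) is
  p(λ) = det(λ I - M) = λ^3 - 101λ^2 + 828λ.
The constant term is 0, so λ = 0 is a root. Dividing out λ leaves p(λ) = λ(λ^2 - 101λ + 828). For λ^2 - 101λ + 828 the discriminant is 6889. It is a perfect square (83^2), so the roots are rational: λ = (101 ± 83)/2 = 92, 9.
So the eigenvalues of A^T A are ≈ 0, 9, 92 (all ≥ 0, as they must be for A^T A). The largest is λ_max = 92, hence ||A||_2 = sqrt(λ_max) = sqrt(92) ≈ 9.5917.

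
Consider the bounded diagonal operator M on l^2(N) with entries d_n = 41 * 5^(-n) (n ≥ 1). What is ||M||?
||M|| = 41/5 (attained at n = 1)

For M diagonal, ||M|| = sup_n |d_n|. The sequence d_n = 41 * 5^(-n) is positive and strictly decreasing (ratio 5^(-1) < 1), so the supremum is d_1 = 41/5. Hence ||M|| = 41/5.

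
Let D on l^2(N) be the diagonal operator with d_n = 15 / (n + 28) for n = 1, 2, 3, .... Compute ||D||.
||D|| = 15/29 (attained at n = 1)

For D diagonal, ||D|| = sup_n |d_n| = sup_n 15/(n + 28). This is positive and strictly decreasing in n, so the supremum is attained at n = 1: d_1 = 15/(1 + 28) = 15/29. Hence ||D|| = 15/29.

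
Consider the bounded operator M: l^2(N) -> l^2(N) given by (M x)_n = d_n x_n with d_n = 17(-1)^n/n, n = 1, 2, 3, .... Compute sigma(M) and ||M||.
sigma(M) = {17(-1)^n/n : n ≥ 1} ∪ {0}; ||M|| = 17

A bounded diagonal operator on l^2 with diagonal entries d_n has spectrum equal to the closure of {d_n : n ≥ 1}: every d_n is an eigenvalue (with eigenvector e_n), so {d_n} ⊂ sigma(M); the spectrum is closed, so its closure is too; and for lambda not in the closure, (M - lambda I) has bounded inverse (the diagonal entries 1/(d_n - lambda) are bounded). For our sequence d_n = 17(-1)^n/n, n = 1, 2, 3, ...:
  - {d_n} = {17(-1)^n/n : n ≥ 1}; the only limit point is 0
  - closure = {17(-1)^n/n : n ≥ 1} ∪ {0}
For the norm: a diagonal operator has ||M|| = sup_n |d_n|. Here |d_n| = 17/n is decreasing, so sup_n |d_n| = |d_1| = 17. So ||M|| = 17.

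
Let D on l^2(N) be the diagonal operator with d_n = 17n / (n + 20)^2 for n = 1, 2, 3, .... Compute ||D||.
||D|| = 17/80 (attained at n = 20)

For D diagonal, ||D|| = sup_n |d_n|. Treat f(x) = 17x / (x + 20)^2 for real x > 0. By the quotient rule, f'(x) = 17(20 - x)/(x + 20)^3, which is positive for x < 20 and negative for x > 20. So f has a unique maximum at x = 20, and since 20 is a positive integer, the supremum over n ≥ 1 is attained at n = 20: d_20 = 17·20/(20 + 20)^2 = 17·20/1600 = 17/80. Hence ||D|| = 17/80.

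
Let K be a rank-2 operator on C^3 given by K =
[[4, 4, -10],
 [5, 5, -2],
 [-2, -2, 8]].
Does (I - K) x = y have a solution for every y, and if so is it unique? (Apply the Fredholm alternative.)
(I - K) is invertible (det(I - K) = 32 ≠ 0), so for every y in C^3 the equation (I - K) x = y has a unique solution.

K has rank 2 and factors as K = U V^T = u1 v1^T + u2 v2^T with u1 = (2, -1, -2), v1 = (-1, -1, -2), u2 = (3, 2, -2), v2 = (2, 2, -2) (multiplying out reproduces the displayed K). The nonzero eigenvalues of U V^T coincide with those of the 2 x 2 matrix G = V^T U = [[v1·u1, v1·u2], [v2·u1, v2·u2]] = [[3, -1], [6, 14]], and by the Sylvester determinant identity det(I_3 - U V^T) = det(I_2 - V^T U) = det([[-2, 1], [-6, -13]]) = (-2)(-13) - (1)(-6) = 32. (Direct check: I - K =
[[-3, -4, 10],
 [-5, -4, 2],
 [2, 2, -7]]
has determinant 32.) The finite-dimensional Fredholm alternative says: either (I - K) is invertible, or ker(I - K) ≠ {0} and then range(I - K) = ker((I - K)^*)^⊥, with dim ker(I - K) = dim ker((I - K)^*). Since det(I - K) ≠ 0, 1 is not an eigenvalue of K and ker(I - K) = {0}, so we are in the first case: for every y there is a unique x = (I - K)^(-1) y. (Explicitly, by the Woodbury identity, (I - U V^T)^(-1) = I + U (I_2 - G)^(-1) V^T.)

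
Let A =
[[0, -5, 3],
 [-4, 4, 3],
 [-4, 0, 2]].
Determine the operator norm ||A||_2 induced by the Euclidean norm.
||A||_2 ≈ 7.5305 (= sqrt(largest eigenvalue of A^T A))

||A||_2 = sigma_max(A) = sqrt(lambda_max(A^T A)). Form the symmetric matrix M = A^T A =
[[32, -16, -20],
 [-16, 41, -3],
 [-20, -3, 22]].
Its characteristic polynomial (trace, sum of principal 2x2 minors, determinant of M give the coefficients) is
  p(λ) = det(λ I - M) = λ^3 - 95λ^2 + 2253λ - 4624.
No integer candidate from the rational root theorem (±divisors of 4624) is a root, so the roots are irrational. The cubic discriminant is Δ = 1445244085 > 0, so there are three distinct real roots. p(2) = -490 and p(3) = 1307 have opposite signs, so a root lies in (2, 3); Newton's method refines it to λ ≈ 2.2632. p(36) = 20 and p(37) = -665 have opposite signs, so a root lies in (36, 37); Newton's method refines it to λ ≈ 36.0286. p(56) = -760 and p(57) = 335 have opposite signs, so a root lies in (56, 57); Newton's method refines it to λ ≈ 56.7082. Check (Vieta): the three roots sum to 95, matching tr M = 95.
So the eigenvalues of A^T A are ≈ 2.2632, 36.0286, 56.7082 (all ≥ 0, as they must be for A^T A). The largest is λ_max ≈ 56.7082, hence ||A||_2 = sqrt(λ_max) ≈ 7.5305.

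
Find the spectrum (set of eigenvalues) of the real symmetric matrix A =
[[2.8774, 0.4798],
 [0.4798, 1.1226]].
sigma(A) ≈ {1, 3}

A is real symmetric, so its spectrum consists of real eigenvalues. Expanding the characteristic polynomial of the displayed matrix gives
  det(λ I - A) = p(λ) = λ^2 + (-4)λ + (3).
Solving p(λ) = 0 yields eigenvalues ≈ 1, 3. (A is shown rounded to 4 decimals, so these recover the underlying integer eigenvalues to within that precision.)
Verification: the trace of A = 4 equals the sum of eigenvalues 4, and det(A) ≈ 3.0000 matches the eigenvalue product 3.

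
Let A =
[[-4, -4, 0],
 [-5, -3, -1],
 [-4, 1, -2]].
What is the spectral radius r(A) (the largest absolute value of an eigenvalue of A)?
r(A) ≈ 8.2064

The eigenvalues of A are the roots of its characteristic polynomial. With M = A (coefficients from the trace, the sum of principal 2x2 minors, and det A):
  p(λ) = det(λ I - M) = λ^3 + 9λ^2 + 7λ + 4.
No integer candidate from the rational root theorem (±divisors of 4) is a root, so the roots are irrational. The cubic discriminant is Δ = -4963 < 0, so there is one real root and a complex-conjugate pair. p(-9) = -59 and p(-8) = 12 have opposite signs, so a root lies in (-9, -8); Newton's method refines it to λ ≈ -8.2064. Dividing out (λ - (-8.2064)) leaves approximately λ^2 + 0.7936λ + 0.4874. For λ^2 + 0.7936λ + 0.4874 the discriminant is -1.3199. It is negative, so the remaining roots are the complex-conjugate pair λ ≈ -0.3968 ± 0.5744i. Their product equals the constant term, so |λ|^2 ≈ 0.4874 and |λ| ≈ 0.6982.
Thus the eigenvalues (to 4 decimals) are -8.2064 (modulus 8.2064); -0.3968 ± 0.5744i (modulus 0.6982). The spectral radius is the largest modulus: r(A) ≈ 8.2064. (Cross-check: r(A) ≤ ||A||_2 ≈ 8.6389; equality holds whenever A is normal, though it can also hold for some non-normal A.)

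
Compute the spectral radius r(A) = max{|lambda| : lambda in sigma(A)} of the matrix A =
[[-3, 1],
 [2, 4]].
r(A) = (1 + sqrt(57))/2 ≈ 4.2749

The eigenvalues of A are the roots of its characteristic polynomial. With M = A (coefficients from the trace and determinant):
  p(λ) = det(λ I - M) = λ^2 - λ - 14.
For λ^2 - λ - 14 the discriminant is 57. It is nonnegative but not a perfect square, so the roots are real and irrational: λ = (1 ± sqrt(57))/2 ≈ 4.2749, -3.2749.
Thus the eigenvalues (to 4 decimals) are 4.2749 (modulus 4.2749); -3.2749 (modulus 3.2749). The spectral radius is the largest modulus: r(A) = (1 + sqrt(57))/2 ≈ 4.2749. (Cross-check: r(A) ≤ ||A||_2 ≈ 4.515; equality holds whenever A is normal, though it can also hold for some non-normal A.)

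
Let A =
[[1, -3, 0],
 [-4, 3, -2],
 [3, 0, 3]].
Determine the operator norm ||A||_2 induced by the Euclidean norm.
||A||_2 ≈ 6.8191 (= sqrt(largest eigenvalue of A^T A))

||A||_2 = sigma_max(A) = sqrt(lambda_max(A^T A)). Form the symmetric matrix M = A^T A =
[[26, -15, 17],
 [-15, 18, -6],
 [17, -6, 13]].
Its characteristic polynomial (trace, sum of principal 2x2 minors, determinant of M give the coefficients) is
  p(λ) = det(λ I - M) = λ^3 - 57λ^2 + 490λ - 81.
No integer candidate from the rational root theorem (±divisors of 81) is a root, so the roots are irrational. The cubic discriminant is Δ = 290031161 > 0, so there are three distinct real roots. p(0) = -81 and p(1) = 353 have opposite signs, so a root lies in (0, 1); Newton's method refines it to λ ≈ 0.1686. p(10) = 119 and p(11) = -257 have opposite signs, so a root lies in (10, 11); Newton's method refines it to λ ≈ 10.3316. p(46) = -817 and p(47) = 859 have opposite signs, so a root lies in (46, 47); Newton's method refines it to λ ≈ 46.4998. Check (Vieta): the three roots sum to 57, matching tr M = 57.
So the eigenvalues of A^T A are ≈ 0.1686, 10.3316, 46.4998 (all ≥ 0, as they must be for A^T A). The largest is λ_max ≈ 46.4998, hence ||A||_2 = sqrt(λ_max) ≈ 6.8191.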